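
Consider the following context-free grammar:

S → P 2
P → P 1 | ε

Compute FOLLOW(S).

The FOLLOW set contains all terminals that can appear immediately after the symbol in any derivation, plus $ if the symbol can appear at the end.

We compute FOLLOW(S) using the standard algorithm.
FOLLOW(S) starts with {$}.
FIRST(P) = {1, ε}
FIRST(S) = {1, 2}
FOLLOW(P) = {1, 2}
FOLLOW(S) = {$}
Therefore, FOLLOW(S) = {$}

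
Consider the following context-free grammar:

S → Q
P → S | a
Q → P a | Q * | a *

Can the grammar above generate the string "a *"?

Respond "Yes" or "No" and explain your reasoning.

Yes - a valid derivation exists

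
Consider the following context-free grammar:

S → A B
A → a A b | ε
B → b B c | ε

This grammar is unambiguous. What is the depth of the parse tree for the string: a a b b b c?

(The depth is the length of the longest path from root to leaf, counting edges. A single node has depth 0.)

4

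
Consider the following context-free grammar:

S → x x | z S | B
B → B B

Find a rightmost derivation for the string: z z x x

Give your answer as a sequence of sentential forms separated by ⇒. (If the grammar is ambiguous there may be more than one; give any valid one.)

S ⇒ z S ⇒ z z S ⇒ z z x x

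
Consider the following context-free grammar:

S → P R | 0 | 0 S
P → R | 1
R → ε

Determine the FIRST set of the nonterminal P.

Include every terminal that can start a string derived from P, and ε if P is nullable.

We compute FIRST(P) using the standard algorithm.
FIRST(P) = {1, ε}
FIRST(R) = {ε}
FIRST(S) = {0, 1, ε}
Therefore, FIRST(P) = {1, ε}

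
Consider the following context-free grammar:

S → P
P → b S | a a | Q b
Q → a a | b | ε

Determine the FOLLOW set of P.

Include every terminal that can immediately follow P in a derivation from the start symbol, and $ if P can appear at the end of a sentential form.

We compute FOLLOW(P) using the standard algorithm.
FOLLOW(S) starts with {$}.
FIRST(P) = {a, b}
FIRST(Q) = {a, b, ε}
FIRST(S) = {a, b}
FOLLOW(P) = {$}
FOLLOW(Q) = {b}
FOLLOW(S) = {$}
Therefore, FOLLOW(P) = {$}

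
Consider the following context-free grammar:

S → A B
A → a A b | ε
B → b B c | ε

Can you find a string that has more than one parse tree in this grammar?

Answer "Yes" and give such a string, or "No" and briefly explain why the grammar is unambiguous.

No - the grammar is unambiguous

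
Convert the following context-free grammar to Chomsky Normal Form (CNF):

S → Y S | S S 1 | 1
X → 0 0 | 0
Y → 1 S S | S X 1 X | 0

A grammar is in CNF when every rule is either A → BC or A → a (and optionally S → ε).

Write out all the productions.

T1 → 1; S → 1; T0 → 0; X → 0; Y → 0; S → Y S; S → S X0; X0 → S T1; X → T0 T0; Y → T1 X1; X1 → S S; Y → S X2; X2 → X X3; X3 → T1 X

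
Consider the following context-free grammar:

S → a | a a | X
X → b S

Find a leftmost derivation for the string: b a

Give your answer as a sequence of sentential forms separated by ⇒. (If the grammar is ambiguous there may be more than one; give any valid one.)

S ⇒ X ⇒ b S ⇒ b a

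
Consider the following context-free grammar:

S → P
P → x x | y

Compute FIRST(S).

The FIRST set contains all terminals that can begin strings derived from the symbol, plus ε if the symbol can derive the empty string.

We compute FIRST(S) using the standard algorithm.
FIRST(P) = {x, y}
FIRST(S) = {x, y}
Therefore, FIRST(S) = {x, y}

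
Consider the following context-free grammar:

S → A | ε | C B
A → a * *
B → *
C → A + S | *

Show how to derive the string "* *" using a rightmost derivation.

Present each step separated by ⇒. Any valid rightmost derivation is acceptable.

S ⇒ C B ⇒ C * ⇒ * *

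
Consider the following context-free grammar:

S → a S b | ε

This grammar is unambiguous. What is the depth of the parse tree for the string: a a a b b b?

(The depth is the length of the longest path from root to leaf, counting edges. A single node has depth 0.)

4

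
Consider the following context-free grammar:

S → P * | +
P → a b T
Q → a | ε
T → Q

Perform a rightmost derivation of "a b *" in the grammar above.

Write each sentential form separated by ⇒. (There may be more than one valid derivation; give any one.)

S ⇒ P * ⇒ a b T * ⇒ a b Q * ⇒ a b *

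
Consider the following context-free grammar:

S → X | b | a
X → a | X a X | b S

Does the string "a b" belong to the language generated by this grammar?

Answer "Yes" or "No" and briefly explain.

No - no valid derivation exists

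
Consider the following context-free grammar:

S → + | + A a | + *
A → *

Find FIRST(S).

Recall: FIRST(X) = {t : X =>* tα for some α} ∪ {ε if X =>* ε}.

We compute FIRST(S) using the standard algorithm.
FIRST(A) = {*}
FIRST(S) = {+}
Therefore, FIRST(S) = {+}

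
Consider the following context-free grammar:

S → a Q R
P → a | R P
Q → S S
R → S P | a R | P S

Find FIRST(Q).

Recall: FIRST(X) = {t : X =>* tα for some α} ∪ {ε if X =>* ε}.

We compute FIRST(Q) using the standard algorithm.
FIRST(P) = {a}
FIRST(Q) = {a}
FIRST(R) = {a}
FIRST(S) = {a}
Therefore, FIRST(Q) = {a}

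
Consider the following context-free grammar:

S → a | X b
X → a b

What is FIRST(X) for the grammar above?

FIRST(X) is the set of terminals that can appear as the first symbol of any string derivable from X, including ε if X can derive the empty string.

We compute FIRST(X) using the standard algorithm.
FIRST(S) = {a}
FIRST(X) = {a}
Therefore, FIRST(X) = {a}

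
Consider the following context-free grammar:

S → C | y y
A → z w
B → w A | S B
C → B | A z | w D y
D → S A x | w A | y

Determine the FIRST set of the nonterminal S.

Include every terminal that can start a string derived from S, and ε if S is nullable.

We compute FIRST(S) using the standard algorithm.
FIRST(A) = {z}
FIRST(B) = {w, y, z}
FIRST(C) = {w, y, z}
FIRST(D) = {w, y, z}
FIRST(S) = {w, y, z}
Therefore, FIRST(S) = {w, y, z}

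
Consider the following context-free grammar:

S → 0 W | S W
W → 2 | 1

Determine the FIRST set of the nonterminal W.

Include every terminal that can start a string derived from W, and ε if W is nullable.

We compute FIRST(W) using the standard algorithm.
FIRST(S) = {0}
FIRST(W) = {1, 2}
Therefore, FIRST(W) = {1, 2}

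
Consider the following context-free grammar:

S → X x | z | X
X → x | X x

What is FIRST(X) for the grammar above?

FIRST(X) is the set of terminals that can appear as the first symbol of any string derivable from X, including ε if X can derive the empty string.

We compute FIRST(X) using the standard algorithm.
FIRST(S) = {x, z}
FIRST(X) = {x}
Therefore, FIRST(X) = {x}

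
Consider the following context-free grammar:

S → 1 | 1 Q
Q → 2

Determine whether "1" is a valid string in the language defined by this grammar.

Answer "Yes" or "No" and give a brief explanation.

Yes - a valid derivation exists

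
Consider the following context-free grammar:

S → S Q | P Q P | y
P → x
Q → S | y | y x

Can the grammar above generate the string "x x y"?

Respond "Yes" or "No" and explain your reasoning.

No - no valid derivation exists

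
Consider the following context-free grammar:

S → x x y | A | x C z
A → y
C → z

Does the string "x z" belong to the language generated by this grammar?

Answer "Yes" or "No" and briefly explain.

No - no valid derivation exists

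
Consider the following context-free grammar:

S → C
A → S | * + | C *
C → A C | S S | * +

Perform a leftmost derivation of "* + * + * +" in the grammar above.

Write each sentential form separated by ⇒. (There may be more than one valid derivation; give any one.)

S ⇒ C ⇒ A C ⇒ * + C ⇒ * + A C ⇒ * + * + C ⇒ * + * + * +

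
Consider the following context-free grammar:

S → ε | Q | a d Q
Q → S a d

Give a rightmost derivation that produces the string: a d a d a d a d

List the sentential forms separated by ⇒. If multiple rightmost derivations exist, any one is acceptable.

S ⇒ a d Q ⇒ a d S a d ⇒ a d a d Q a d ⇒ a d a d S a d a d ⇒ a d a d a d a d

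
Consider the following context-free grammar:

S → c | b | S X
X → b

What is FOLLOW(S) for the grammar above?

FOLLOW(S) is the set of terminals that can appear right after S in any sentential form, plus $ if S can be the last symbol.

We compute FOLLOW(S) using the standard algorithm.
FOLLOW(S) starts with {$}.
FIRST(S) = {b, c}
FIRST(X) = {b}
FOLLOW(S) = {$, b}
FOLLOW(X) = {$, b}
Therefore, FOLLOW(S) = {$, b}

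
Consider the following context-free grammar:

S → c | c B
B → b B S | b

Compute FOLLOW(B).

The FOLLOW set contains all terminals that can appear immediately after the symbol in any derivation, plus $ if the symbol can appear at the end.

We compute FOLLOW(B) using the standard algorithm.
FOLLOW(S) starts with {$}.
FIRST(B) = {b}
FIRST(S) = {c}
FOLLOW(B) = {$, c}
FOLLOW(S) = {$, c}
Therefore, FOLLOW(B) = {$, c}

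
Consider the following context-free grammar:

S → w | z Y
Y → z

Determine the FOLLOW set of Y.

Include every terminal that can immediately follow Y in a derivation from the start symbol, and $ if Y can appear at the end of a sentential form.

We compute FOLLOW(Y) using the standard algorithm.
FOLLOW(S) starts with {$}.
FIRST(S) = {w, z}
FIRST(Y) = {z}
FOLLOW(S) = {$}
FOLLOW(Y) = {$}
Therefore, FOLLOW(Y) = {$}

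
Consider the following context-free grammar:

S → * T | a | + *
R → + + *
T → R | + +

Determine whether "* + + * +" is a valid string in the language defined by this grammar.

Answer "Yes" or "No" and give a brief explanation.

No - no valid derivation exists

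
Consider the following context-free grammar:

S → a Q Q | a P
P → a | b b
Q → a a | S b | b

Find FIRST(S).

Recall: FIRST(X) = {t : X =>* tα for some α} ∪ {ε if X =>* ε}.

We compute FIRST(S) using the standard algorithm.
FIRST(P) = {a, b}
FIRST(Q) = {a, b}
FIRST(S) = {a}
Therefore, FIRST(S) = {a}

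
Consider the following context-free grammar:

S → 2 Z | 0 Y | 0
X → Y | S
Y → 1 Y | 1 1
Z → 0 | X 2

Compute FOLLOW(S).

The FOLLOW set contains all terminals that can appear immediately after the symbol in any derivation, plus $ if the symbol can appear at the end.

We compute FOLLOW(S) using the standard algorithm.
FOLLOW(S) starts with {$}.
FIRST(S) = {0, 2}
FIRST(X) = {0, 1, 2}
FIRST(Y) = {1}
FIRST(Z) = {0, 1, 2}
FOLLOW(S) = {$, 2}
FOLLOW(X) = {2}
FOLLOW(Y) = {$, 2}
FOLLOW(Z) = {$, 2}
Therefore, FOLLOW(S) = {$, 2}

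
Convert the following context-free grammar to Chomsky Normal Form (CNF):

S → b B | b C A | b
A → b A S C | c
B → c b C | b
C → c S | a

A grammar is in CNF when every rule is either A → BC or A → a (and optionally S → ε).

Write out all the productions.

TB → b; S → b; A → c; TC → c; B → b; C → a; S → TB B; S → TB X0; X0 → C A; A → TB X1; X1 → A X2; X2 → S C; B → TC X3; X3 → TB C; C → TC S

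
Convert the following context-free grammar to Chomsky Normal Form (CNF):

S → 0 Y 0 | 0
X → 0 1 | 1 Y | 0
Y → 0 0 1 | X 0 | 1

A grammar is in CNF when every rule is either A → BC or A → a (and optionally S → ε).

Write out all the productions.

T0 → 0; S → 0; T1 → 1; X → 0; Y → 1; S → T0 X0; X0 → Y T0; X → T0 T1; X → T1 Y; Y → T0 X1; X1 → T0 T1; Y → X T0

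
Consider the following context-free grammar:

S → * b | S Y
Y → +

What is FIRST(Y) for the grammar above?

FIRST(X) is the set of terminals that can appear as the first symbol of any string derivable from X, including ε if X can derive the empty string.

We compute FIRST(Y) using the standard algorithm.
FIRST(S) = {*}
FIRST(Y) = {+}
Therefore, FIRST(Y) = {+}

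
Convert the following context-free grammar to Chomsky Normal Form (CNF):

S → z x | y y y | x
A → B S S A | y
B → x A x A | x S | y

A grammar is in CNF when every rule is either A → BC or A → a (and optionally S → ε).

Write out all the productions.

TZ → z; TX → x; TY → y; S → x; A → y; B → y; S → TZ TX; S → TY X0; X0 → TY TY; A → B X1; X1 → S X2; X2 → S A; B → TX X3; X3 → A X4; X4 → TX A; B → TX S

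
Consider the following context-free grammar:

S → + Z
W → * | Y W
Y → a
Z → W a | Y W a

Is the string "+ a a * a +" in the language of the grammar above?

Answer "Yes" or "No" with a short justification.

No - no valid derivation exists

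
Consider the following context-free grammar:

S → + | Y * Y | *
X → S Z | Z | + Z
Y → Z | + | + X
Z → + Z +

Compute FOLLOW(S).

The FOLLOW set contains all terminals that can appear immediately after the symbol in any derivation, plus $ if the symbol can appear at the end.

We compute FOLLOW(S) using the standard algorithm.
FOLLOW(S) starts with {$}.
FIRST(S) = {*, +}
FIRST(X) = {*, +}
FIRST(Y) = {+}
FIRST(Z) = {+}
FOLLOW(S) = {$, +}
FOLLOW(X) = {$, *, +}
FOLLOW(Y) = {$, *, +}
FOLLOW(Z) = {$, *, +}
Therefore, FOLLOW(S) = {$, +}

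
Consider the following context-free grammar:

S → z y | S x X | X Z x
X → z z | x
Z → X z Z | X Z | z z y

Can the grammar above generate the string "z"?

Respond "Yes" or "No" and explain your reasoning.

No - no valid derivation exists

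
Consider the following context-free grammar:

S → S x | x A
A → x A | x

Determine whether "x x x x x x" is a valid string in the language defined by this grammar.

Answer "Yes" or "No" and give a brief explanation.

Yes - a valid derivation exists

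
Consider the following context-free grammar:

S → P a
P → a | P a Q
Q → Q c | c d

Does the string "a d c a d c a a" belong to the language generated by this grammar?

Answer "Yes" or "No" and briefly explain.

No - no valid derivation exists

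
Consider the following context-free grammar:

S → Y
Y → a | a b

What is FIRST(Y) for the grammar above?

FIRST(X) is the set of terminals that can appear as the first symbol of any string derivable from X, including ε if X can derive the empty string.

We compute FIRST(Y) using the standard algorithm.
FIRST(S) = {a}
FIRST(Y) = {a}
Therefore, FIRST(Y) = {a}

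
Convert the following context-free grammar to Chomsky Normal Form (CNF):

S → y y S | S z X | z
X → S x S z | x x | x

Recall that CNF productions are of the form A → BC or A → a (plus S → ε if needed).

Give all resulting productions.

TY → y; TZ → z; S → z; TX → x; X → x; S → TY X0; X0 → TY S; S → S X1; X1 → TZ X; X → S X2; X2 → TX X3; X3 → S TZ; X → TX TX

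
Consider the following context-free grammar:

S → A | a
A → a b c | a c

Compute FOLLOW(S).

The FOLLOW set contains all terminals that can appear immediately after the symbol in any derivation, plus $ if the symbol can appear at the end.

We compute FOLLOW(S) using the standard algorithm.
FOLLOW(S) starts with {$}.
FIRST(A) = {a}
FIRST(S) = {a}
FOLLOW(A) = {$}
FOLLOW(S) = {$}
Therefore, FOLLOW(S) = {$}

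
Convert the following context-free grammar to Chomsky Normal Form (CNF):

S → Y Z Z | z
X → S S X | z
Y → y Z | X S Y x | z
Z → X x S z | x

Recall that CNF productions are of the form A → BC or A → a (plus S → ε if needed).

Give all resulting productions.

S → z; X → z; TY → y; TX → x; Y → z; TZ → z; Z → x; S → Y X0; X0 → Z Z; X → S X1; X1 → S X; Y → TY Z; Y → X X2; X2 → S X3; X3 → Y TX; Z → X X4; X4 → TX X5; X5 → S TZ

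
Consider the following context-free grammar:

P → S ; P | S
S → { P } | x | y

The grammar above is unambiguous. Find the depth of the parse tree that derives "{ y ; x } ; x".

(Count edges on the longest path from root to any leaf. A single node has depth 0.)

5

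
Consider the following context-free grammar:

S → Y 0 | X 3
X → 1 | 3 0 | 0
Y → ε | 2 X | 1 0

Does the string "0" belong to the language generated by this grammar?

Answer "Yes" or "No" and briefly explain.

Yes - a valid derivation exists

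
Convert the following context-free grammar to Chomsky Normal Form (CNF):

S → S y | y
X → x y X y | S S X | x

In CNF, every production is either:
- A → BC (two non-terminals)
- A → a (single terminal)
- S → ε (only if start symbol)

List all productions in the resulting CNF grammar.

TY → y; S → y; TX → x; X → x; S → S TY; X → TX X0; X0 → TY X1; X1 → X TY; X → S X2; X2 → S X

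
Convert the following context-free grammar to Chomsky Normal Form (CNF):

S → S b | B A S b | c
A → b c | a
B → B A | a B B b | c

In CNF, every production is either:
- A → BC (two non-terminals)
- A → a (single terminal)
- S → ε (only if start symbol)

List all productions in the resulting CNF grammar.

TB → b; S → c; TC → c; A → a; TA → a; B → c; S → S TB; S → B X0; X0 → A X1; X1 → S TB; A → TB TC; B → B A; B → TA X2; X2 → B X3; X3 → B TB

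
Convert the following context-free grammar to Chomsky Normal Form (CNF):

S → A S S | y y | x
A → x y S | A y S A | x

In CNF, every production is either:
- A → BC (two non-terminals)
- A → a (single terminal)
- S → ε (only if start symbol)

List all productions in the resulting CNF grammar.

TY → y; S → x; TX → x; A → x; S → A X0; X0 → S S; S → TY TY; A → TX X1; X1 → TY S; A → A X2; X2 → TY X3; X3 → S A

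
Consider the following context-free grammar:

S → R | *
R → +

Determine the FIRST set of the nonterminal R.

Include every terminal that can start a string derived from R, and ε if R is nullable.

We compute FIRST(R) using the standard algorithm.
FIRST(R) = {+}
FIRST(S) = {*, +}
Therefore, FIRST(R) = {+}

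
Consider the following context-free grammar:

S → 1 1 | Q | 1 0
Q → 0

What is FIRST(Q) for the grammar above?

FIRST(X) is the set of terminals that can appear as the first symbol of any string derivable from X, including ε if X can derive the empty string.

We compute FIRST(Q) using the standard algorithm.
FIRST(Q) = {0}
FIRST(S) = {0, 1}
Therefore, FIRST(Q) = {0}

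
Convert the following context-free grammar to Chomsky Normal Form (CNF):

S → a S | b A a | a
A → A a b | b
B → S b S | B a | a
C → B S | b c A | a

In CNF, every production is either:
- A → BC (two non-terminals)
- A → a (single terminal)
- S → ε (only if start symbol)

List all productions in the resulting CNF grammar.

TA → a; TB → b; S → a; A → b; B → a; TC → c; C → a; S → TA S; S → TB X0; X0 → A TA; A → A X1; X1 → TA TB; B → S X2; X2 → TB S; B → B TA; C → B S; C → TB X3; X3 → TC A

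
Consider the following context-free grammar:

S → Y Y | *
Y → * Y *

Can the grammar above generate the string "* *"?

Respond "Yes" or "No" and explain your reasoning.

No - no valid derivation exists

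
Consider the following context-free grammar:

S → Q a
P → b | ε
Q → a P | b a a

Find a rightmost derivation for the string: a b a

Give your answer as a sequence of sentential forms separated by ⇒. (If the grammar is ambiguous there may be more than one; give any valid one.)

S ⇒ Q a ⇒ a P a ⇒ a b a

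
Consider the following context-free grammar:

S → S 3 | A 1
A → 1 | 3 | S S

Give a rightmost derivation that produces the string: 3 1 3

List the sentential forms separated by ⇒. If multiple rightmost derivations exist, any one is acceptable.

S ⇒ S 3 ⇒ A 1 3 ⇒ 3 1 3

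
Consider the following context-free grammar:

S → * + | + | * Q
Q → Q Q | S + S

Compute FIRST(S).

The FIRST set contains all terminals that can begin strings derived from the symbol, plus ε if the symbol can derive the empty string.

We compute FIRST(S) using the standard algorithm.
FIRST(Q) = {*, +}
FIRST(S) = {*, +}
Therefore, FIRST(S) = {*, +}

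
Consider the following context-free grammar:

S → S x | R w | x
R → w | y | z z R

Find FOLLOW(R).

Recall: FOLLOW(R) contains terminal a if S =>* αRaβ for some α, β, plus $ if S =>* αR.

We compute FOLLOW(R) using the standard algorithm.
FOLLOW(S) starts with {$}.
FIRST(R) = {w, y, z}
FIRST(S) = {w, x, y, z}
FOLLOW(R) = {w}
FOLLOW(S) = {$, x}
Therefore, FOLLOW(R) = {w}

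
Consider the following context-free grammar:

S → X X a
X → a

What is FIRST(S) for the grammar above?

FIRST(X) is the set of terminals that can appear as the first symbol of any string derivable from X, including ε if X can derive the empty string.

We compute FIRST(S) using the standard algorithm.
FIRST(S) = {a}
FIRST(X) = {a}
Therefore, FIRST(S) = {a}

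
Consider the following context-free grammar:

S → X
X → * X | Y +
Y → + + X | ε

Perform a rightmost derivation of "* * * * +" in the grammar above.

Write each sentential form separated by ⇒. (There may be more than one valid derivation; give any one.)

S ⇒ X ⇒ * X ⇒ * * X ⇒ * * * X ⇒ * * * * X ⇒ * * * * Y + ⇒ * * * * +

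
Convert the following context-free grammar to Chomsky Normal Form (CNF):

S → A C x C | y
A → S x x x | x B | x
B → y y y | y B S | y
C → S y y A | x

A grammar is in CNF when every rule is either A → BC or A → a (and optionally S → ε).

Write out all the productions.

TX → x; S → y; A → x; TY → y; B → y; C → x; S → A X0; X0 → C X1; X1 → TX C; A → S X2; X2 → TX X3; X3 → TX TX; A → TX B; B → TY X4; X4 → TY TY; B → TY X5; X5 → B S; C → S X6; X6 → TY X7; X7 → TY A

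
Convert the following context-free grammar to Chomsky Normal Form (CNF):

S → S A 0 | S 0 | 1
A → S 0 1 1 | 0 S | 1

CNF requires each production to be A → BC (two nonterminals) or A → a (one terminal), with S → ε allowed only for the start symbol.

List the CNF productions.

T0 → 0; S → 1; T1 → 1; A → 1; S → S X0; X0 → A T0; S → S T0; A → S X1; X1 → T0 X2; X2 → T1 T1; A → T0 S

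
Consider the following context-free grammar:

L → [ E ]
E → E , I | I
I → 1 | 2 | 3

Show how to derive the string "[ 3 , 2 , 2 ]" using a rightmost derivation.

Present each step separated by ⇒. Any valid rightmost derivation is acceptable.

L ⇒ [ E ] ⇒ [ E , I ] ⇒ [ E , 2 ] ⇒ [ E , I , 2 ] ⇒ [ E , 2 , 2 ] ⇒ [ I , 2 , 2 ] ⇒ [ 3 , 2 , 2 ]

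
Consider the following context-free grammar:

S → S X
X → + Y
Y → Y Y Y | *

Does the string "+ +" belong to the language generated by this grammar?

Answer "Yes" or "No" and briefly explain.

No - no valid derivation exists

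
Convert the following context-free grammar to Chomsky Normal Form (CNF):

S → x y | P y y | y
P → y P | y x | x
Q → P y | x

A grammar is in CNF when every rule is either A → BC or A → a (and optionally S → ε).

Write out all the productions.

TX → x; TY → y; S → y; P → x; Q → x; S → TX TY; S → P X0; X0 → TY TY; P → TY P; P → TY TX; Q → P TY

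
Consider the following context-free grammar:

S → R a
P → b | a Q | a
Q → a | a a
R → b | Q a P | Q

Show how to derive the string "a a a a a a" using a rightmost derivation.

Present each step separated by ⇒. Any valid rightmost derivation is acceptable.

S ⇒ R a ⇒ Q a P a ⇒ Q a a Q a ⇒ Q a a a a ⇒ a a a a a a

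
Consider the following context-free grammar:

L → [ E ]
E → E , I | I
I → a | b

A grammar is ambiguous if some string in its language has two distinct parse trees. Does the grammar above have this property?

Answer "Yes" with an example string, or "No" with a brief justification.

No - the grammar is unambiguous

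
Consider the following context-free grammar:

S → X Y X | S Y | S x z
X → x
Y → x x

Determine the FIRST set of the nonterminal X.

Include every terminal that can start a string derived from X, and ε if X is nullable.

We compute FIRST(X) using the standard algorithm.
FIRST(S) = {x}
FIRST(X) = {x}
FIRST(Y) = {x}
Therefore, FIRST(X) = {x}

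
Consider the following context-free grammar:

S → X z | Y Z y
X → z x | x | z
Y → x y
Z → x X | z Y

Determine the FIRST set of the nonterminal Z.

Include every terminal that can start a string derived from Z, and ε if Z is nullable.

We compute FIRST(Z) using the standard algorithm.
FIRST(S) = {x, z}
FIRST(X) = {x, z}
FIRST(Y) = {x}
FIRST(Z) = {x, z}
Therefore, FIRST(Z) = {x, z}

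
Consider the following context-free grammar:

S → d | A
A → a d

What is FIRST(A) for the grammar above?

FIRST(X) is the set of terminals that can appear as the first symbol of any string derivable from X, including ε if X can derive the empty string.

We compute FIRST(A) using the standard algorithm.
FIRST(A) = {a}
FIRST(S) = {a, d}
Therefore, FIRST(A) = {a}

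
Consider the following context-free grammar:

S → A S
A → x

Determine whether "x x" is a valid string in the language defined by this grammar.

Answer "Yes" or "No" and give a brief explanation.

No - no valid derivation exists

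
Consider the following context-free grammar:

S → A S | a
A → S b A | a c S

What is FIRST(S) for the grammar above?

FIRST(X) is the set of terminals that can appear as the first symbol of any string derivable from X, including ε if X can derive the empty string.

We compute FIRST(S) using the standard algorithm.
FIRST(A) = {a}
FIRST(S) = {a}
Therefore, FIRST(S) = {a}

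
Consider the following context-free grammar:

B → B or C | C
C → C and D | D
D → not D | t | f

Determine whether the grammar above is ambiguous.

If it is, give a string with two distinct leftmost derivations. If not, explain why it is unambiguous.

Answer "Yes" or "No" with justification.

No - the grammar is unambiguous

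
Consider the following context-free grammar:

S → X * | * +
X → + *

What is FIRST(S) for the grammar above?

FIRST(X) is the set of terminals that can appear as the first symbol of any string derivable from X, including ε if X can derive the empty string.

We compute FIRST(S) using the standard algorithm.
FIRST(S) = {*, +}
FIRST(X) = {+}
Therefore, FIRST(S) = {*, +}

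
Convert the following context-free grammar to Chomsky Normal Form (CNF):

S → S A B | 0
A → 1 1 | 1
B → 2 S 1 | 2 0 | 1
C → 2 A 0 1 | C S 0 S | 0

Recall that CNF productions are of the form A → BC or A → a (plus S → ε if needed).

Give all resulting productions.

S → 0; T1 → 1; A → 1; T2 → 2; T0 → 0; B → 1; C → 0; S → S X0; X0 → A B; A → T1 T1; B → T2 X1; X1 → S T1; B → T2 T0; C → T2 X2; X2 → A X3; X3 → T0 T1; C → C X4; X4 → S X5; X5 → T0 S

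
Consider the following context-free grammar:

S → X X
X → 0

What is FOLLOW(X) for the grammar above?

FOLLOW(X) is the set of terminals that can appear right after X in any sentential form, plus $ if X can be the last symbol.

We compute FOLLOW(X) using the standard algorithm.
FOLLOW(S) starts with {$}.
FIRST(S) = {0}
FIRST(X) = {0}
FOLLOW(S) = {$}
FOLLOW(X) = {$, 0}
Therefore, FOLLOW(X) = {$, 0}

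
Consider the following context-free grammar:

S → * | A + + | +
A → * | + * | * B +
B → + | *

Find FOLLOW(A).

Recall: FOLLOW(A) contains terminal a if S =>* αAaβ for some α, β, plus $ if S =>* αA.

We compute FOLLOW(A) using the standard algorithm.
FOLLOW(S) starts with {$}.
FIRST(A) = {*, +}
FIRST(B) = {*, +}
FIRST(S) = {*, +}
FOLLOW(A) = {+}
FOLLOW(B) = {+}
FOLLOW(S) = {$}
Therefore, FOLLOW(A) = {+}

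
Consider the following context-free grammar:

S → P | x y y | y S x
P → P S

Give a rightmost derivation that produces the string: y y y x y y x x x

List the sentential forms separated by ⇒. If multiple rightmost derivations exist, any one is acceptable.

S ⇒ y S x ⇒ y y S x x ⇒ y y y S x x x ⇒ y y y x y y x x x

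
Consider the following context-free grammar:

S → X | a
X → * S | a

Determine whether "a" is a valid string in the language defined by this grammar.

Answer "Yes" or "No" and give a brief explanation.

Yes - a valid derivation exists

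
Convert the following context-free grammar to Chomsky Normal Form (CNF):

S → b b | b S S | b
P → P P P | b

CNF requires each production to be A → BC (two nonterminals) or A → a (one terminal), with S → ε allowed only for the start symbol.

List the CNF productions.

TB → b; S → b; P → b; S → TB TB; S → TB X0; X0 → S S; P → P X1; X1 → P P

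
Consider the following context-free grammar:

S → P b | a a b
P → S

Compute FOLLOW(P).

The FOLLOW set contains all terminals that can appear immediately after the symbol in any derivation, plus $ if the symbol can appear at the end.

We compute FOLLOW(P) using the standard algorithm.
FOLLOW(S) starts with {$}.
FIRST(P) = {a}
FIRST(S) = {a}
FOLLOW(P) = {b}
FOLLOW(S) = {$, b}
Therefore, FOLLOW(P) = {b}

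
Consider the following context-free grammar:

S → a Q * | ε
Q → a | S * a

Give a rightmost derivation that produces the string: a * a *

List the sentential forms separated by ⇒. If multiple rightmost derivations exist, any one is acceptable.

S ⇒ a Q * ⇒ a S * a * ⇒ a * a *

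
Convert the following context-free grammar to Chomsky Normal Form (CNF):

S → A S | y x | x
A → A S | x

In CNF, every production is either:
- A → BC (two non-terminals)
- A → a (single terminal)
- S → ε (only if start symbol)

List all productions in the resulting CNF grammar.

TY → y; TX → x; S → x; A → x; S → A S; S → TY TX; A → A S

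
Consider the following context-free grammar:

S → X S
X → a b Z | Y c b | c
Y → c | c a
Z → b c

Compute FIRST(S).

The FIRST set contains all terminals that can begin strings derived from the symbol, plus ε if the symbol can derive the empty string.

We compute FIRST(S) using the standard algorithm.
FIRST(S) = {a, c}
FIRST(X) = {a, c}
FIRST(Y) = {c}
FIRST(Z) = {b}
Therefore, FIRST(S) = {a, c}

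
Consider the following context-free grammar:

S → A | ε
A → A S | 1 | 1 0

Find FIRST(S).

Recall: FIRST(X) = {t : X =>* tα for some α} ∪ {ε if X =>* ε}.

We compute FIRST(S) using the standard algorithm.
FIRST(A) = {1}
FIRST(S) = {1, ε}
Therefore, FIRST(S) = {1, ε}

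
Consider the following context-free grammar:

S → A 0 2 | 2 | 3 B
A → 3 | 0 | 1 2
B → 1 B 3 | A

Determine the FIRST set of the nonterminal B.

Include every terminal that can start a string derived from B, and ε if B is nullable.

We compute FIRST(B) using the standard algorithm.
FIRST(A) = {0, 1, 3}
FIRST(B) = {0, 1, 3}
FIRST(S) = {0, 1, 2, 3}
Therefore, FIRST(B) = {0, 1, 3}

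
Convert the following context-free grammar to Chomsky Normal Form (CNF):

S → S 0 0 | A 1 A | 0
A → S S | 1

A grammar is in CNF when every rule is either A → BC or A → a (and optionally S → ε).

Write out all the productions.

T0 → 0; T1 → 1; S → 0; A → 1; S → S X0; X0 → T0 T0; S → A X1; X1 → T1 A; A → S S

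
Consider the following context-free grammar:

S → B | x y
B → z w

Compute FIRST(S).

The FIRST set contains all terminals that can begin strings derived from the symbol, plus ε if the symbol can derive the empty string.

We compute FIRST(S) using the standard algorithm.
FIRST(B) = {z}
FIRST(S) = {x, z}
Therefore, FIRST(S) = {x, z}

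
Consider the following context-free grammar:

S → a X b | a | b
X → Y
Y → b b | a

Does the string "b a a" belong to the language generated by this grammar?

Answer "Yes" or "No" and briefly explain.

No - no valid derivation exists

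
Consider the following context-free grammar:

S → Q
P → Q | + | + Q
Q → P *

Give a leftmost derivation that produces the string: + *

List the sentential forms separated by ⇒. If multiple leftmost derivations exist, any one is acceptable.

S ⇒ Q ⇒ P * ⇒ + *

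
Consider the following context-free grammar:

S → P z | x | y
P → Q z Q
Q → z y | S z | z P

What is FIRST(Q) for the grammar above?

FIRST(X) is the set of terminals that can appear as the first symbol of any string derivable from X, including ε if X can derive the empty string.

We compute FIRST(Q) using the standard algorithm.
FIRST(P) = {x, y, z}
FIRST(Q) = {x, y, z}
FIRST(S) = {x, y, z}
Therefore, FIRST(Q) = {x, y, z}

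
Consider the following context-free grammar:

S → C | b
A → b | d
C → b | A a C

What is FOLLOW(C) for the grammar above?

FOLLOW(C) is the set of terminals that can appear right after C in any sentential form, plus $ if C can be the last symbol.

We compute FOLLOW(C) using the standard algorithm.
FOLLOW(S) starts with {$}.
FIRST(A) = {b, d}
FIRST(C) = {b, d}
FIRST(S) = {b, d}
FOLLOW(A) = {a}
FOLLOW(C) = {$}
FOLLOW(S) = {$}
Therefore, FOLLOW(C) = {$}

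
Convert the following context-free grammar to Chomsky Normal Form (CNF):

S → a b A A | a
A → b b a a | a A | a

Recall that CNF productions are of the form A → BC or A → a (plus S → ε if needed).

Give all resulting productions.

TA → a; TB → b; S → a; A → a; S → TA X0; X0 → TB X1; X1 → A A; A → TB X2; X2 → TB X3; X3 → TA TA; A → TA A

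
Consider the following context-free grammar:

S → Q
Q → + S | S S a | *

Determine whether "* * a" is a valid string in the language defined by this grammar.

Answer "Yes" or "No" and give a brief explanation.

Yes - a valid derivation exists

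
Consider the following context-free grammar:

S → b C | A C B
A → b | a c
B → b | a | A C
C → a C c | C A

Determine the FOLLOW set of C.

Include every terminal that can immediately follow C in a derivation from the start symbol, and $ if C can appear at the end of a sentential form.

We compute FOLLOW(C) using the standard algorithm.
FOLLOW(S) starts with {$}.
FIRST(A) = {a, b}
FIRST(B) = {a, b}
FIRST(C) = {a}
FIRST(S) = {a, b}
FOLLOW(A) = {$, a, b, c}
FOLLOW(B) = {$}
FOLLOW(C) = {$, a, b, c}
FOLLOW(S) = {$}
Therefore, FOLLOW(C) = {$, a, b, c}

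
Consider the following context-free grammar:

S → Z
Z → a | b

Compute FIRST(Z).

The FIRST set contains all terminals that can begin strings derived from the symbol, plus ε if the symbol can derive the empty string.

We compute FIRST(Z) using the standard algorithm.
FIRST(S) = {a, b}
FIRST(Z) = {a, b}
Therefore, FIRST(Z) = {a, b}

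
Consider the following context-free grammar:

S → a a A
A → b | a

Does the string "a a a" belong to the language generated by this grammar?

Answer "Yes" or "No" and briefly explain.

Yes - a valid derivation exists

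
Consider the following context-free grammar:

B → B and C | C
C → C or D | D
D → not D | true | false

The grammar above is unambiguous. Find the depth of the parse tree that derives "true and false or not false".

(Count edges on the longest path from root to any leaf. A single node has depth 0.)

4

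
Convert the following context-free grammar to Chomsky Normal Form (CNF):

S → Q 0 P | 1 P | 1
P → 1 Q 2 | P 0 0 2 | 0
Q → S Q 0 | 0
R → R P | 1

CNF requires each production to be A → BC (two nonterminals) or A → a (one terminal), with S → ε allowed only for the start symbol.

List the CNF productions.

T0 → 0; T1 → 1; S → 1; T2 → 2; P → 0; Q → 0; R → 1; S → Q X0; X0 → T0 P; S → T1 P; P → T1 X1; X1 → Q T2; P → P X2; X2 → T0 X3; X3 → T0 T2; Q → S X4; X4 → Q T0; R → R P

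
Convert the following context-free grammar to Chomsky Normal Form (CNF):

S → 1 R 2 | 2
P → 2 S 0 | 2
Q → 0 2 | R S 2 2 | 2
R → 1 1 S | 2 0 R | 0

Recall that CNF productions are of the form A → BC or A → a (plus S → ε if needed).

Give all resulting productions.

T1 → 1; T2 → 2; S → 2; T0 → 0; P → 2; Q → 2; R → 0; S → T1 X0; X0 → R T2; P → T2 X1; X1 → S T0; Q → T0 T2; Q → R X2; X2 → S X3; X3 → T2 T2; R → T1 X4; X4 → T1 S; R → T2 X5; X5 → T0 R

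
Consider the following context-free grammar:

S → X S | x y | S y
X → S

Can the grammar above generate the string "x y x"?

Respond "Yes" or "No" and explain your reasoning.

No - no valid derivation exists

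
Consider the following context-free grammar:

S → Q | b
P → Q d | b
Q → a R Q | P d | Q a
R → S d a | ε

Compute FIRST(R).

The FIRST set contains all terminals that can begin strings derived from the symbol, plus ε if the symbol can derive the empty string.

We compute FIRST(R) using the standard algorithm.
FIRST(P) = {a, b}
FIRST(Q) = {a, b}
FIRST(R) = {a, b, ε}
FIRST(S) = {a, b}
Therefore, FIRST(R) = {a, b, ε}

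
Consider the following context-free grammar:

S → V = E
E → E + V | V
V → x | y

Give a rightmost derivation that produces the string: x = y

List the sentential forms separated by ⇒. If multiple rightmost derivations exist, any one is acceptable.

S ⇒ V = E ⇒ V = V ⇒ V = y ⇒ x = y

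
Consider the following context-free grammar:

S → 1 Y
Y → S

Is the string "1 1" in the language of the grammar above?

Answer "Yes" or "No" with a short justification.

No - no valid derivation exists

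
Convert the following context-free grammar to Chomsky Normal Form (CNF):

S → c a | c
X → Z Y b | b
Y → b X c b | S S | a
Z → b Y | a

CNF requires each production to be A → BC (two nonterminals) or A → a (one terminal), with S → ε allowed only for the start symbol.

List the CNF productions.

TC → c; TA → a; S → c; TB → b; X → b; Y → a; Z → a; S → TC TA; X → Z X0; X0 → Y TB; Y → TB X1; X1 → X X2; X2 → TC TB; Y → S S; Z → TB Y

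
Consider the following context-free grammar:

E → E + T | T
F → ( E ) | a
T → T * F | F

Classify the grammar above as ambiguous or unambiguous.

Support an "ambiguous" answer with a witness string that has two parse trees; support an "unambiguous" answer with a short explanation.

Unambiguous - every string in the language has a unique parse tree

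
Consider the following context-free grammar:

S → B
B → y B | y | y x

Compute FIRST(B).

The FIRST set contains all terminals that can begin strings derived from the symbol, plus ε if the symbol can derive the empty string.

We compute FIRST(B) using the standard algorithm.
FIRST(B) = {y}
FIRST(S) = {y}
Therefore, FIRST(B) = {y}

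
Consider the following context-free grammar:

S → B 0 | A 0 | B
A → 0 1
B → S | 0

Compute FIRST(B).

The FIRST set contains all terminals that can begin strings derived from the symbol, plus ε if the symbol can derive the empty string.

We compute FIRST(B) using the standard algorithm.
FIRST(A) = {0}
FIRST(B) = {0}
FIRST(S) = {0}
Therefore, FIRST(B) = {0}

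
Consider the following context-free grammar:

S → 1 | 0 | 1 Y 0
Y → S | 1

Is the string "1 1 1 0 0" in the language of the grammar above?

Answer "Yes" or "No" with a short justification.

Yes - a valid derivation exists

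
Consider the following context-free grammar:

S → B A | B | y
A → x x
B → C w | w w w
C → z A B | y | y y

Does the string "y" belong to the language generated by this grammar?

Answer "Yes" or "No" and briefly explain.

Yes - a valid derivation exists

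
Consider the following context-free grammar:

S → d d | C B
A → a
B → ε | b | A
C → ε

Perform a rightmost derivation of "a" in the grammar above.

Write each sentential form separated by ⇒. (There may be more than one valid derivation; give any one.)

S ⇒ C B ⇒ C A ⇒ C a ⇒ a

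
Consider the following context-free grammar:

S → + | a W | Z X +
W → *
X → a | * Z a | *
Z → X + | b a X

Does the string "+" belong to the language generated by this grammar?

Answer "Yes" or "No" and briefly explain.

Yes - a valid derivation exists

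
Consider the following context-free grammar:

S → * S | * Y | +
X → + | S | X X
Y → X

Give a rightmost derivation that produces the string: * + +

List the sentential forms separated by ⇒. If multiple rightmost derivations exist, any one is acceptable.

S ⇒ * Y ⇒ * X ⇒ * X X ⇒ * X + ⇒ * + +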